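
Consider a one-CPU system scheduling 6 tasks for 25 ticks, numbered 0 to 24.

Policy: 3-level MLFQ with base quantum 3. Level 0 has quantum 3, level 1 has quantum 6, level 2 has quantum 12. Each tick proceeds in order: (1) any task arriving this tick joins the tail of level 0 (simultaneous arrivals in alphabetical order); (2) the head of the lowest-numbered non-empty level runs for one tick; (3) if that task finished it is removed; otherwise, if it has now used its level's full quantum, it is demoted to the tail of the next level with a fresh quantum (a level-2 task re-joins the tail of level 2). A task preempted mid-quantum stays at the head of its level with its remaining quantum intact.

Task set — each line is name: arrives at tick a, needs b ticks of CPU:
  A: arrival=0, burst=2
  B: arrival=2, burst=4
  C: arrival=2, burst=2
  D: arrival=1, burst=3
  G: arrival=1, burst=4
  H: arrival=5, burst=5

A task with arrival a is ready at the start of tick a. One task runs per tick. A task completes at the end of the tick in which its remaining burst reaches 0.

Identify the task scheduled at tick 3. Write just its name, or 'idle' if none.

t=0: L0/L1/L2 = A/-/- → run A
t=1: L0/L1/L2 = ADG/-/- → run A
t=2: L0/L1/L2 = DGBC/-/- → run D
t=3: L0/L1/L2 = DGBC/-/- → run D
t=4: L0/L1/L2 = DGBC/-/- → run D
t=5: L0/L1/L2 = GBCH/-/- → run G
t=6: L0/L1/L2 = GBCH/-/- → run G
t=7: L0/L1/L2 = GBCH/-/- → run G
t=8: L0/L1/L2 = BCH/G/- → run B
t=9: L0/L1/L2 = BCH/G/- → run B
t=10: L0/L1/L2 = BCH/G/- → run B
t=11: L0/L1/L2 = CH/GB/- → run C
t=12: L0/L1/L2 = CH/GB/- → run C
t=13: L0/L1/L2 = H/GB/- → run H
t=14: L0/L1/L2 = H/GB/- → run H
t=15: L0/L1/L2 = H/GB/- → run H
t=16: L0/L1/L2 = -/GBH/- → run G
t=17: L0/L1/L2 = -/BH/- → run B
t=18: L0/L1/L2 = -/H/- → run H
t=19: L0/L1/L2 = -/H/- → run H
t=20: (idle)
t=21: (idle)
t=22: (idle)
t=23: (idle)
t=24: (idle)

running at tick 3 = D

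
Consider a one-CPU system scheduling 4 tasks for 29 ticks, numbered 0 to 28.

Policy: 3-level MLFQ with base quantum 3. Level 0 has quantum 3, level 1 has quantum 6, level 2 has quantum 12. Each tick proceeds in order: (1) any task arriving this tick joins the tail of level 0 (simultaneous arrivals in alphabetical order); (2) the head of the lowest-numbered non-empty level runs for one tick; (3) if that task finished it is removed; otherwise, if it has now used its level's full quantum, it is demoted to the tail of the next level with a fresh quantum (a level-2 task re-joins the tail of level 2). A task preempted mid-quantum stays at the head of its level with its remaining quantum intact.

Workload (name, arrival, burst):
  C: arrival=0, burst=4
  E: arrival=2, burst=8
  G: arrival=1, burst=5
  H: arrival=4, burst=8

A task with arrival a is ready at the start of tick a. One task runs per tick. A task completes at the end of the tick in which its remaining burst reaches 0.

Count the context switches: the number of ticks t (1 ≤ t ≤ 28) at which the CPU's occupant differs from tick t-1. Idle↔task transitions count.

context switches = 8

t=0: L0/L1/L2 = C/-/- → run C
t=1: L0/L1/L2 = CG/-/- → run C
t=2: L0/L1/L2 = CGE/-/- → run C
t=3: L0/L1/L2 = GE/C/- → run G
t=4: L0/L1/L2 = GEH/C/- → run G
t=5: L0/L1/L2 = GEH/C/- → run G
t=6: L0/L1/L2 = EH/CG/- → run E
t=7: L0/L1/L2 = EH/CG/- → run E
t=8: L0/L1/L2 = EH/CG/- → run E
t=9: L0/L1/L2 = H/CGE/- → run H
t=10: L0/L1/L2 = H/CGE/- → run H
t=11: L0/L1/L2 = H/CGE/- → run H
t=12: L0/L1/L2 = -/CGEH/- → run C
t=13: L0/L1/L2 = -/GEH/- → run G
t=14: L0/L1/L2 = -/GEH/- → run G
t=15: L0/L1/L2 = -/EH/- → run E
t=16: L0/L1/L2 = -/EH/- → run E
t=17: L0/L1/L2 = -/EH/- → run E
t=18: L0/L1/L2 = -/EH/- → run E
t=19: L0/L1/L2 = -/EH/- → run E
t=20: L0/L1/L2 = -/H/- → run H
t=21: L0/L1/L2 = -/H/- → run H
t=22: L0/L1/L2 = -/H/- → run H
t=23: L0/L1/L2 = -/H/- → run H
t=24: L0/L1/L2 = -/H/- → run H
t=25: (idle)
t=26: (idle)
t=27: (idle)
t=28: (idle)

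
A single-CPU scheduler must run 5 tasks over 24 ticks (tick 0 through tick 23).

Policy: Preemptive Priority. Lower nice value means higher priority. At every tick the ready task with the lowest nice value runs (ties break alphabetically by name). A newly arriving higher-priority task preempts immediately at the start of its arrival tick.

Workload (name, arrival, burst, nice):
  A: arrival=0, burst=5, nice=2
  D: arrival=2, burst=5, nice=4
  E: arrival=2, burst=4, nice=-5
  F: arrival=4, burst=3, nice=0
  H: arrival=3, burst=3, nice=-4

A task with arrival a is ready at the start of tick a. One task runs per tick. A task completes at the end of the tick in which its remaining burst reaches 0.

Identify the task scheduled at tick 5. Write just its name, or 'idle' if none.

t=0: ready={A} → run A
t=1: ready={A} → run A
t=2: ready={A,D,E} → run E
t=3: ready={A,D,E,H} → run E
t=4: ready={A,D,E,F,H} → run E
t=5: ready={A,D,E,F,H} → run E
t=6: ready={A,D,F,H} → run H
t=7: ready={A,D,F,H} → run H
t=8: ready={A,D,F,H} → run H
t=9: ready={A,D,F} → run F
t=10: ready={A,D,F} → run F
t=11: ready={A,D,F} → run F
t=12: ready={A,D} → run A
t=13: ready={A,D} → run A
t=14: ready={A,D} → run A
t=15: ready={D} → run D
t=16: ready={D} → run D
t=17: ready={D} → run D
t=18: ready={D} → run D
t=19: ready={D} → run D
t=20: (idle)
t=21: (idle)
t=22: (idle)
t=23: (idle)

running at tick 5 = E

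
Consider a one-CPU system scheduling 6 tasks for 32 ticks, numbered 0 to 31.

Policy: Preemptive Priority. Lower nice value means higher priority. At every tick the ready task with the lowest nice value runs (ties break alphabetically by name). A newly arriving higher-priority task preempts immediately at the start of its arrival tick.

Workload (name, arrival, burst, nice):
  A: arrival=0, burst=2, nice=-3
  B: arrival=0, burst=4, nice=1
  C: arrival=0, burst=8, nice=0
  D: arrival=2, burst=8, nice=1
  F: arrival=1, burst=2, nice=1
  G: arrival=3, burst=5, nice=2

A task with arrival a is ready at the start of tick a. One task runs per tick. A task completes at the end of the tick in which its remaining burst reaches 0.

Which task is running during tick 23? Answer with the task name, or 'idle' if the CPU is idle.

running at tick 23 = F

t=0: ready={A,B,C} → run A
t=1: ready={A,B,C,F} → run A
t=2: ready={B,C,D,F} → run C
t=3: ready={B,C,D,F,G} → run C
t=4: ready={B,C,D,F,G} → run C
t=5: ready={B,C,D,F,G} → run C
t=6: ready={B,C,D,F,G} → run C
t=7: ready={B,C,D,F,G} → run C
t=8: ready={B,C,D,F,G} → run C
t=9: ready={B,C,D,F,G} → run C
t=10: ready={B,D,F,G} → run B
t=11: ready={B,D,F,G} → run B
t=12: ready={B,D,F,G} → run B
t=13: ready={B,D,F,G} → run B
t=14: ready={D,F,G} → run D
t=15: ready={D,F,G} → run D
t=16: ready={D,F,G} → run D
t=17: ready={D,F,G} → run D
t=18: ready={D,F,G} → run D
t=19: ready={D,F,G} → run D
t=20: ready={D,F,G} → run D
t=21: ready={D,F,G} → run D
t=22: ready={F,G} → run F
t=23: ready={F,G} → run F
t=24: ready={G} → run G
t=25: ready={G} → run G
t=26: ready={G} → run G
t=27: ready={G} → run G
t=28: ready={G} → run G
t=29: (idle)
t=30: (idle)
t=31: (idle)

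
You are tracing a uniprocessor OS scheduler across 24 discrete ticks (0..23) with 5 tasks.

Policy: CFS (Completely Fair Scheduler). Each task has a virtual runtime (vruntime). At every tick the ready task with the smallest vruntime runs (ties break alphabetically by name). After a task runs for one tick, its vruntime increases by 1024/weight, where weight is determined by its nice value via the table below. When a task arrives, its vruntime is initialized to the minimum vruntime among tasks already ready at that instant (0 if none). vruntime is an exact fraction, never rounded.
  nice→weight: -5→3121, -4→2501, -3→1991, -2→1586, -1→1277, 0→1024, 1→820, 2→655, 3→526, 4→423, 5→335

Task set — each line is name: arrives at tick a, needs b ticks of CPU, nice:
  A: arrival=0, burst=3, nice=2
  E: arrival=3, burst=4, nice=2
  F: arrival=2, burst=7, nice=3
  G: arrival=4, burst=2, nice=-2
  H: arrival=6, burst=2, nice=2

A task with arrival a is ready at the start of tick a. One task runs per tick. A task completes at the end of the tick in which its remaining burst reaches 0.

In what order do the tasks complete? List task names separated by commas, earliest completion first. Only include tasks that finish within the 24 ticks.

t=0: vr[A=0] → run A
t=1: vr[A=1024/655] → run A
t=2: vr[A=2048/655 F=2048/655] → run A
t=3: vr[E=2048/655 F=2048/655] → run E
t=4: vr[E=3072/655 F=2048/655 G=2048/655] → run F
t=5: vr[E=3072/655 F=873984/172265 G=2048/655] → run G
t=6: vr[E=3072/655 F=873984/172265 G=1959424/519415 H=1959424/519415] → run G
t=7: vr[E=3072/655 F=873984/172265 H=1959424/519415] → run H
t=8: vr[E=3072/655 F=873984/172265 H=2771456/519415] → run E
t=9: vr[E=4096/655 F=873984/172265 H=2771456/519415] → run F
t=10: vr[E=4096/655 F=1209344/172265 H=2771456/519415] → run H
t=11: vr[E=4096/655 F=1209344/172265] → run E
t=12: vr[E=1024/131 F=1209344/172265] → run F
t=13: vr[E=1024/131 F=1544704/172265] → run E
t=14: vr[F=1544704/172265] → run F
t=15: vr[F=1880064/172265] → run F
t=16: vr[F=2215424/172265] → run F
t=17: vr[F=2550784/172265] → run F
t=18: (idle)
t=19: (idle)
t=20: (idle)
t=21: (idle)
t=22: (idle)
t=23: (idle)

completion order = A, G, H, E, F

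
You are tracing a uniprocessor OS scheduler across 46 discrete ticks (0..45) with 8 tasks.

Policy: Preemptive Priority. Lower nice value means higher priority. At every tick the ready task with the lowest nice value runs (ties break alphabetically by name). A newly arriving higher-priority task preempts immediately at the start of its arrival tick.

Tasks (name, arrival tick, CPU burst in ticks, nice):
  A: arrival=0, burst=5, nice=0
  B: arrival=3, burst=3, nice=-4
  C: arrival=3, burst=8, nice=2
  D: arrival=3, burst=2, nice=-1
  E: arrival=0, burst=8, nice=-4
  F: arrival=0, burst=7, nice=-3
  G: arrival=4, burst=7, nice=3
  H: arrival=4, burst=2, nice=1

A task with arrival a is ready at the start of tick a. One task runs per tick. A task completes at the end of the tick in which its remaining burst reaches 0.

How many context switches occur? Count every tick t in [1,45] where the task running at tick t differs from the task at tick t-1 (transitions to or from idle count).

context switches = 9

t=0: ready={A,E,F} → run E
t=1: ready={A,E,F} → run E
t=2: ready={A,E,F} → run E
t=3: ready={A,B,C,D,E,F} → run B
t=4: ready={A,B,C,D,E,F,G,H} → run B
t=5: ready={A,B,C,D,E,F,G,H} → run B
t=6: ready={A,C,D,E,F,G,H} → run E
t=7: ready={A,C,D,E,F,G,H} → run E
t=8: ready={A,C,D,E,F,G,H} → run E
t=9: ready={A,C,D,E,F,G,H} → run E
t=10: ready={A,C,D,E,F,G,H} → run E
t=11: ready={A,C,D,F,G,H} → run F
t=12: ready={A,C,D,F,G,H} → run F
t=13: ready={A,C,D,F,G,H} → run F
t=14: ready={A,C,D,F,G,H} → run F
t=15: ready={A,C,D,F,G,H} → run F
t=16: ready={A,C,D,F,G,H} → run F
t=17: ready={A,C,D,F,G,H} → run F
t=18: ready={A,C,D,G,H} → run D
t=19: ready={A,C,D,G,H} → run D
t=20: ready={A,C,G,H} → run A
t=21: ready={A,C,G,H} → run A
t=22: ready={A,C,G,H} → run A
t=23: ready={A,C,G,H} → run A
t=24: ready={A,C,G,H} → run A
t=25: ready={C,G,H} → run H
t=26: ready={C,G,H} → run H
t=27: ready={C,G} → run C
t=28: ready={C,G} → run C
t=29: ready={C,G} → run C
t=30: ready={C,G} → run C
t=31: ready={C,G} → run C
t=32: ready={C,G} → run C
t=33: ready={C,G} → run C
t=34: ready={C,G} → run C
t=35: ready={G} → run G
t=36: ready={G} → run G
t=37: ready={G} → run G
t=38: ready={G} → run G
t=39: ready={G} → run G
t=40: ready={G} → run G
t=41: ready={G} → run G
t=42: (idle)
t=43: (idle)
t=44: (idle)
t=45: (idle)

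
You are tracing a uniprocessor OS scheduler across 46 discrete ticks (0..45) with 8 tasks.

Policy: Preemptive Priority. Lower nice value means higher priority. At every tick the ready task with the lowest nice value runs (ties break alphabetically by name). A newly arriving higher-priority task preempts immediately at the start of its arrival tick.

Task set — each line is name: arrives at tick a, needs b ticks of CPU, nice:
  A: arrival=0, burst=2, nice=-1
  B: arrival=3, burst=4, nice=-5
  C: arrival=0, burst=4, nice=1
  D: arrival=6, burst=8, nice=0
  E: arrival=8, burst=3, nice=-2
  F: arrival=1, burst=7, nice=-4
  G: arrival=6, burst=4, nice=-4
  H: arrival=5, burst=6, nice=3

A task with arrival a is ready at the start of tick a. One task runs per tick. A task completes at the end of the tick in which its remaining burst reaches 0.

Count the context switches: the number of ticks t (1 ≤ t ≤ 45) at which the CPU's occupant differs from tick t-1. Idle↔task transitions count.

t=0: ready={A,C} → run A
t=1: ready={A,C,F} → run F
t=2: ready={A,C,F} → run F
t=3: ready={A,B,C,F} → run B
t=4: ready={A,B,C,F} → run B
t=5: ready={A,B,C,F,H} → run B
t=6: ready={A,B,C,D,F,G,H} → run B
t=7: ready={A,C,D,F,G,H} → run F
t=8: ready={A,C,D,E,F,G,H} → run F
t=9: ready={A,C,D,E,F,G,H} → run F
t=10: ready={A,C,D,E,F,G,H} → run F
t=11: ready={A,C,D,E,F,G,H} → run F
t=12: ready={A,C,D,E,G,H} → run G
t=13: ready={A,C,D,E,G,H} → run G
t=14: ready={A,C,D,E,G,H} → run G
t=15: ready={A,C,D,E,G,H} → run G
t=16: ready={A,C,D,E,H} → run E
t=17: ready={A,C,D,E,H} → run E
t=18: ready={A,C,D,E,H} → run E
t=19: ready={A,C,D,H} → run A
t=20: ready={C,D,H} → run D
t=21: ready={C,D,H} → run D
t=22: ready={C,D,H} → run D
t=23: ready={C,D,H} → run D
t=24: ready={C,D,H} → run D
t=25: ready={C,D,H} → run D
t=26: ready={C,D,H} → run D
t=27: ready={C,D,H} → run D
t=28: ready={C,H} → run C
t=29: ready={C,H} → run C
t=30: ready={C,H} → run C
t=31: ready={C,H} → run C
t=32: ready={H} → run H
t=33: ready={H} → run H
t=34: ready={H} → run H
t=35: ready={H} → run H
t=36: ready={H} → run H
t=37: ready={H} → run H
t=38: (idle)
t=39: (idle)
t=40: (idle)
t=41: (idle)
t=42: (idle)
t=43: (idle)
t=44: (idle)
t=45: (idle)

context switches = 10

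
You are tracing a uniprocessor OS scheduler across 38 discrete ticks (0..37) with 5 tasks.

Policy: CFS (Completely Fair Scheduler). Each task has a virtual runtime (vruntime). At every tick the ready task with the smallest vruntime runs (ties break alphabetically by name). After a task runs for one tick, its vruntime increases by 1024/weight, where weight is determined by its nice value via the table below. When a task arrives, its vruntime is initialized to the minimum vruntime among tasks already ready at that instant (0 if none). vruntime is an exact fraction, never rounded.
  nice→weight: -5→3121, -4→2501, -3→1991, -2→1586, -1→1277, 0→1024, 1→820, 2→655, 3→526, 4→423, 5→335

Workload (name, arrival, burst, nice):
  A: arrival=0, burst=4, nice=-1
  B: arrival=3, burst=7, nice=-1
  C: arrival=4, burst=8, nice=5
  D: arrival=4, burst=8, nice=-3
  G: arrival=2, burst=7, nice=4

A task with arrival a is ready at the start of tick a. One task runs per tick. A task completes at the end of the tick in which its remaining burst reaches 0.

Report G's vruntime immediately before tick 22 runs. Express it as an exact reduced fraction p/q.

vruntime(G, start of tick 22) = 3481600/540171

t=0: vr[A=0] → run A
t=1: vr[A=1024/1277] → run A
t=2: vr[A=2048/1277 G=2048/1277] → run A
t=3: vr[A=3072/1277 B=2048/1277 G=2048/1277] → run B
t=4: vr[A=3072/1277 B=3072/1277 C=2048/1277 D=2048/1277 G=2048/1277] → run C
t=5: vr[A=3072/1277 B=3072/1277 C=1993728/427795 D=2048/1277 G=2048/1277] → run D
t=6: vr[A=3072/1277 B=3072/1277 C=1993728/427795 D=5385216/2542507 G=2048/1277] → run G
t=7: vr[A=3072/1277 B=3072/1277 C=1993728/427795 D=5385216/2542507 G=2173952/540171] → run D
t=8: vr[A=3072/1277 B=3072/1277 C=1993728/427795 D=6692864/2542507 G=2173952/540171] → run A
t=9: vr[B=3072/1277 C=1993728/427795 D=6692864/2542507 G=2173952/540171] → run B
t=10: vr[B=4096/1277 C=1993728/427795 D=6692864/2542507 G=2173952/540171] → run D
t=11: vr[B=4096/1277 C=1993728/427795 D=8000512/2542507 G=2173952/540171] → run D
t=12: vr[B=4096/1277 C=1993728/427795 D=9308160/2542507 G=2173952/540171] → run B
t=13: vr[B=5120/1277 C=1993728/427795 D=9308160/2542507 G=2173952/540171] → run D
t=14: vr[B=5120/1277 C=1993728/427795 D=10615808/2542507 G=2173952/540171] → run B
t=15: vr[B=6144/1277 C=1993728/427795 D=10615808/2542507 G=2173952/540171] → run G
t=16: vr[B=6144/1277 C=1993728/427795 D=10615808/2542507 G=3481600/540171] → run D
t=17: vr[B=6144/1277 C=1993728/427795 D=11923456/2542507 G=3481600/540171] → run C
t=18: vr[B=6144/1277 C=3301376/427795 D=11923456/2542507 G=3481600/540171] → run D
t=19: vr[B=6144/1277 C=3301376/427795 D=13231104/2542507 G=3481600/540171] → run B
t=20: vr[B=7168/1277 C=3301376/427795 D=13231104/2542507 G=3481600/540171] → run D
t=21: vr[B=7168/1277 C=3301376/427795 G=3481600/540171] → run B
t=22: vr[B=8192/1277 C=3301376/427795 G=3481600/540171] → run B
t=23: vr[C=3301376/427795 G=3481600/540171] → run G
t=24: vr[C=3301376/427795 G=1596416/180057] → run C
t=25: vr[C=4609024/427795 G=1596416/180057] → run G
t=26: vr[C=4609024/427795 G=6096896/540171] → run C
t=27: vr[C=5916672/427795 G=6096896/540171] → run G
t=28: vr[C=5916672/427795 G=7404544/540171] → run G
t=29: vr[C=5916672/427795 G=2904064/180057] → run C
t=30: vr[C=1444864/85559 G=2904064/180057] → run G
t=31: vr[C=1444864/85559] → run C
t=32: vr[C=8531968/427795] → run C
t=33: vr[C=9839616/427795] → run C
t=34: (idle)
t=35: (idle)
t=36: (idle)
t=37: (idle)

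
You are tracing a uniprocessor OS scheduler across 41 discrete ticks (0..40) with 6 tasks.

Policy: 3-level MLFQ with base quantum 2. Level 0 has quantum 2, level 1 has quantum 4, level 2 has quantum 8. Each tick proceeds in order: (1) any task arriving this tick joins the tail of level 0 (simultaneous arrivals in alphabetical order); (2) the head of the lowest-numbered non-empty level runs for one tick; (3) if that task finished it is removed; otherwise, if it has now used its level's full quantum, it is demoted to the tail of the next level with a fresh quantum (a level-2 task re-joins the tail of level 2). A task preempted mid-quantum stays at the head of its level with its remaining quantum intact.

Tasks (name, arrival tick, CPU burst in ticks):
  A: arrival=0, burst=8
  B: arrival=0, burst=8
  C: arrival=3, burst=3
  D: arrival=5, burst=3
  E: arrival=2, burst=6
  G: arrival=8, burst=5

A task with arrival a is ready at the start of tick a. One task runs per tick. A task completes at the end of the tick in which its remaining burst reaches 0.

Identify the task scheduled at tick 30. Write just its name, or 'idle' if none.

t=0: L0/L1/L2 = AB/-/- → run A
t=1: L0/L1/L2 = AB/-/- → run A
t=2: L0/L1/L2 = BE/A/- → run B
t=3: L0/L1/L2 = BEC/A/- → run B
t=4: L0/L1/L2 = EC/AB/- → run E
t=5: L0/L1/L2 = ECD/AB/- → run E
t=6: L0/L1/L2 = CD/ABE/- → run C
t=7: L0/L1/L2 = CD/ABE/- → run C
t=8: L0/L1/L2 = DG/ABEC/- → run D
t=9: L0/L1/L2 = DG/ABEC/- → run D
t=10: L0/L1/L2 = G/ABECD/- → run G
t=11: L0/L1/L2 = G/ABECD/- → run G
t=12: L0/L1/L2 = -/ABECDG/- → run A
t=13: L0/L1/L2 = -/ABECDG/- → run A
t=14: L0/L1/L2 = -/ABECDG/- → run A
t=15: L0/L1/L2 = -/ABECDG/- → run A
t=16: L0/L1/L2 = -/BECDG/A → run B
t=17: L0/L1/L2 = -/BECDG/A → run B
t=18: L0/L1/L2 = -/BECDG/A → run B
t=19: L0/L1/L2 = -/BECDG/A → run B
t=20: L0/L1/L2 = -/ECDG/AB → run E
t=21: L0/L1/L2 = -/ECDG/AB → run E
t=22: L0/L1/L2 = -/ECDG/AB → run E
t=23: L0/L1/L2 = -/ECDG/AB → run E
t=24: L0/L1/L2 = -/CDG/AB → run C
t=25: L0/L1/L2 = -/DG/AB → run D
t=26: L0/L1/L2 = -/G/AB → run G
t=27: L0/L1/L2 = -/G/AB → run G
t=28: L0/L1/L2 = -/G/AB → run G
t=29: L0/L1/L2 = -/-/AB → run A
t=30: L0/L1/L2 = -/-/AB → run A
t=31: L0/L1/L2 = -/-/B → run B
t=32: L0/L1/L2 = -/-/B → run B
t=33: (idle)
t=34: (idle)
t=35: (idle)
t=36: (idle)
t=37: (idle)
t=38: (idle)
t=39: (idle)
t=40: (idle)

running at tick 30 = A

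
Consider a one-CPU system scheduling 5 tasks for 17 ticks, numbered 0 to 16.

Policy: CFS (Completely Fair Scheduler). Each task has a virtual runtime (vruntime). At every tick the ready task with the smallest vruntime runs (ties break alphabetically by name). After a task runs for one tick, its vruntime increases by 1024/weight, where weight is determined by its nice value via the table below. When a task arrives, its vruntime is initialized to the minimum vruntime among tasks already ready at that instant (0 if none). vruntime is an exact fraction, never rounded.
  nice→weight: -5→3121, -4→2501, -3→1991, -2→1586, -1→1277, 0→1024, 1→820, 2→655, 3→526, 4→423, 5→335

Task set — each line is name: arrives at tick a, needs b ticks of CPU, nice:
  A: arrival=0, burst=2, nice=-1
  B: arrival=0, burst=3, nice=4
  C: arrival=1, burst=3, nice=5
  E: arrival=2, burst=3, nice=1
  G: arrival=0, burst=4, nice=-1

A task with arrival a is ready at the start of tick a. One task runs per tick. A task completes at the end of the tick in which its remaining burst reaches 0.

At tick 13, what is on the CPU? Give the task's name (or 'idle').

running at tick 13 = B

t=0: vr[A=0 B=0 G=0] → run A
t=1: vr[A=1024/1277 B=0 C=0 G=0] → run B
t=2: vr[A=1024/1277 B=1024/423 C=0 E=0 G=0] → run C
t=3: vr[A=1024/1277 B=1024/423 C=1024/335 E=0 G=0] → run E
t=4: vr[A=1024/1277 B=1024/423 C=1024/335 E=256/205 G=0] → run G
t=5: vr[A=1024/1277 B=1024/423 C=1024/335 E=256/205 G=1024/1277] → run A
t=6: vr[B=1024/423 C=1024/335 E=256/205 G=1024/1277] → run G
t=7: vr[B=1024/423 C=1024/335 E=256/205 G=2048/1277] → run E
t=8: vr[B=1024/423 C=1024/335 E=512/205 G=2048/1277] → run G
t=9: vr[B=1024/423 C=1024/335 E=512/205 G=3072/1277] → run G
t=10: vr[B=1024/423 C=1024/335 E=512/205] → run B
t=11: vr[B=2048/423 C=1024/335 E=512/205] → run E
t=12: vr[B=2048/423 C=1024/335] → run C
t=13: vr[B=2048/423 C=2048/335] → run B
t=14: vr[C=2048/335] → run C
t=15: (idle)
t=16: (idle)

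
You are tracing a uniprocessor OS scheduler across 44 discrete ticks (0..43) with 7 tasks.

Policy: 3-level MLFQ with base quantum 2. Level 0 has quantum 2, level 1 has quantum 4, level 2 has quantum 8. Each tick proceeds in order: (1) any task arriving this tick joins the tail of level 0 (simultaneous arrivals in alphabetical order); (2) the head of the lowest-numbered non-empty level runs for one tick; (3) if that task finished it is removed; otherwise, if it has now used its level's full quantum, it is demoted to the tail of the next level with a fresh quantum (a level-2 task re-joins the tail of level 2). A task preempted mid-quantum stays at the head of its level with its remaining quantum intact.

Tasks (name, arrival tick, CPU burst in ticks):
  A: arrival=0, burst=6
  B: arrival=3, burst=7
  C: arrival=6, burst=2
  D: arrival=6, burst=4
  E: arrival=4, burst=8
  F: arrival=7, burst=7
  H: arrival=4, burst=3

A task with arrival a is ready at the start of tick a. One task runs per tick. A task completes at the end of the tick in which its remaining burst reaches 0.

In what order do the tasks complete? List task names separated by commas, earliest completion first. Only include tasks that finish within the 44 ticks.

t=0: L0/L1/L2 = A/-/- → run A
t=1: L0/L1/L2 = A/-/- → run A
t=2: L0/L1/L2 = -/A/- → run A
t=3: L0/L1/L2 = B/A/- → run B
t=4: L0/L1/L2 = BEH/A/- → run B
t=5: L0/L1/L2 = EH/AB/- → run E
t=6: L0/L1/L2 = EHCD/AB/- → run E
t=7: L0/L1/L2 = HCDF/ABE/- → run H
t=8: L0/L1/L2 = HCDF/ABE/- → run H
t=9: L0/L1/L2 = CDF/ABEH/- → run C
t=10: L0/L1/L2 = CDF/ABEH/- → run C
t=11: L0/L1/L2 = DF/ABEH/- → run D
t=12: L0/L1/L2 = DF/ABEH/- → run D
t=13: L0/L1/L2 = F/ABEHD/- → run F
t=14: L0/L1/L2 = F/ABEHD/- → run F
t=15: L0/L1/L2 = -/ABEHDF/- → run A
t=16: L0/L1/L2 = -/ABEHDF/- → run A
t=17: L0/L1/L2 = -/ABEHDF/- → run A
t=18: L0/L1/L2 = -/BEHDF/- → run B
t=19: L0/L1/L2 = -/BEHDF/- → run B
t=20: L0/L1/L2 = -/BEHDF/- → run B
t=21: L0/L1/L2 = -/BEHDF/- → run B
t=22: L0/L1/L2 = -/EHDF/B → run E
t=23: L0/L1/L2 = -/EHDF/B → run E
t=24: L0/L1/L2 = -/EHDF/B → run E
t=25: L0/L1/L2 = -/EHDF/B → run E
t=26: L0/L1/L2 = -/HDF/BE → run H
t=27: L0/L1/L2 = -/DF/BE → run D
t=28: L0/L1/L2 = -/DF/BE → run D
t=29: L0/L1/L2 = -/F/BE → run F
t=30: L0/L1/L2 = -/F/BE → run F
t=31: L0/L1/L2 = -/F/BE → run F
t=32: L0/L1/L2 = -/F/BE → run F
t=33: L0/L1/L2 = -/-/BEF → run B
t=34: L0/L1/L2 = -/-/EF → run E
t=35: L0/L1/L2 = -/-/EF → run E
t=36: L0/L1/L2 = -/-/F → run F
t=37: (idle)
t=38: (idle)
t=39: (idle)
t=40: (idle)
t=41: (idle)
t=42: (idle)
t=43: (idle)

completion order = C, A, H, D, B, E, F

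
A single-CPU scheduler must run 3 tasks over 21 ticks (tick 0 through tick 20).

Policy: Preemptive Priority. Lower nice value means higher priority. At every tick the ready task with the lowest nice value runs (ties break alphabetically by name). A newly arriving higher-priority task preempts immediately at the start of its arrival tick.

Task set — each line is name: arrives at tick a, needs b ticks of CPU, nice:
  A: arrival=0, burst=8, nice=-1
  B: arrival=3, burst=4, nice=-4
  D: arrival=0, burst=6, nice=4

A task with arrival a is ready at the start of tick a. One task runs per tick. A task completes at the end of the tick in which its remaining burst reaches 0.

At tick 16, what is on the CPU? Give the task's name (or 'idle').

running at tick 16 = D

t=0: ready={A,D} → run A
t=1: ready={A,D} → run A
t=2: ready={A,D} → run A
t=3: ready={A,B,D} → run B
t=4: ready={A,B,D} → run B
t=5: ready={A,B,D} → run B
t=6: ready={A,B,D} → run B
t=7: ready={A,D} → run A
t=8: ready={A,D} → run A
t=9: ready={A,D} → run A
t=10: ready={A,D} → run A
t=11: ready={A,D} → run A
t=12: ready={D} → run D
t=13: ready={D} → run D
t=14: ready={D} → run D
t=15: ready={D} → run D
t=16: ready={D} → run D
t=17: ready={D} → run D
t=18: (idle)
t=19: (idle)
t=20: (idle)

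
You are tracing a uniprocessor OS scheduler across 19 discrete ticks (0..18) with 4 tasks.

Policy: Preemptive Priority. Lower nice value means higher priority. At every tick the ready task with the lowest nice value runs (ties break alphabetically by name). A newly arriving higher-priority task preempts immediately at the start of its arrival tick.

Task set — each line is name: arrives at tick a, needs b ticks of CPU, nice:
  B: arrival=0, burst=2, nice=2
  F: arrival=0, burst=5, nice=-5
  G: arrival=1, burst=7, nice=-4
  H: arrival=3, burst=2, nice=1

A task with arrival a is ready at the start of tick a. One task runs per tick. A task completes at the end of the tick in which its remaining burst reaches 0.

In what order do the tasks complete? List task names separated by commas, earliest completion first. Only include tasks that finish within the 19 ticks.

completion order = F, G, H, B

t=0: ready={B,F} → run F
t=1: ready={B,F,G} → run F
t=2: ready={B,F,G} → run F
t=3: ready={B,F,G,H} → run F
t=4: ready={B,F,G,H} → run F
t=5: ready={B,G,H} → run G
t=6: ready={B,G,H} → run G
t=7: ready={B,G,H} → run G
t=8: ready={B,G,H} → run G
t=9: ready={B,G,H} → run G
t=10: ready={B,G,H} → run G
t=11: ready={B,G,H} → run G
t=12: ready={B,H} → run H
t=13: ready={B,H} → run H
t=14: ready={B} → run B
t=15: ready={B} → run B
t=16: (idle)
t=17: (idle)
t=18: (idle)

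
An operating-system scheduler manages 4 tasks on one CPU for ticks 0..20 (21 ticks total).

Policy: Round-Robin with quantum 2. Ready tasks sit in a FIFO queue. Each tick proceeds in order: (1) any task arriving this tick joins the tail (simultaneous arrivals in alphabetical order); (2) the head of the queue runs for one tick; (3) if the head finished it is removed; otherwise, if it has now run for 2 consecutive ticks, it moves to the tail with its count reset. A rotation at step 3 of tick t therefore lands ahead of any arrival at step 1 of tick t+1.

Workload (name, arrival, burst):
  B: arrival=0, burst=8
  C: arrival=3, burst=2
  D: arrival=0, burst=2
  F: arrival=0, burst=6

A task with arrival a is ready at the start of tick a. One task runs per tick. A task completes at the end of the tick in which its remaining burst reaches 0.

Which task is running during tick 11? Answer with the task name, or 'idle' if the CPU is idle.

t=0: queue=[B,D,F] q_used=0 → run B
t=1: queue=[B,D,F] q_used=1 → run B
t=2: queue=[D,F,B] q_used=0 → run D
t=3: queue=[D,F,B,C] q_used=1 → run D
t=4: queue=[F,B,C] q_used=0 → run F
t=5: queue=[F,B,C] q_used=1 → run F
t=6: queue=[B,C,F] q_used=0 → run B
t=7: queue=[B,C,F] q_used=1 → run B
t=8: queue=[C,F,B] q_used=0 → run C
t=9: queue=[C,F,B] q_used=1 → run C
t=10: queue=[F,B] q_used=0 → run F
t=11: queue=[F,B] q_used=1 → run F
t=12: queue=[B,F] q_used=0 → run B
t=13: queue=[B,F] q_used=1 → run B
t=14: queue=[F,B] q_used=0 → run F
t=15: queue=[F,B] q_used=1 → run F
t=16: queue=[B] q_used=0 → run B
t=17: queue=[B] q_used=1 → run B
t=18: (idle)
t=19: (idle)
t=20: (idle)

running at tick 11 = F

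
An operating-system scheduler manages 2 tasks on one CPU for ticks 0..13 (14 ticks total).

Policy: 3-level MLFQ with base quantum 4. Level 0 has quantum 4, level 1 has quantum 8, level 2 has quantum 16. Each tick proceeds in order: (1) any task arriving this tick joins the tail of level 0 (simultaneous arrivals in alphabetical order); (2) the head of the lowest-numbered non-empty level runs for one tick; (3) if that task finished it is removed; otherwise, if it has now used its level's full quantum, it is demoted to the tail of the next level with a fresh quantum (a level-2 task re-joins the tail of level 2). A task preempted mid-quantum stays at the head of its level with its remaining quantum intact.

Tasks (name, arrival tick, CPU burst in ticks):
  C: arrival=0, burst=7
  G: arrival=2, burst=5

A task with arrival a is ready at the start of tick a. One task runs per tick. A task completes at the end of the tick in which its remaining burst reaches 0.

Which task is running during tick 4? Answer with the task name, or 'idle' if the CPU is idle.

running at tick 4 = G

t=0: L0/L1/L2 = C/-/- → run C
t=1: L0/L1/L2 = C/-/- → run C
t=2: L0/L1/L2 = CG/-/- → run C
t=3: L0/L1/L2 = CG/-/- → run C
t=4: L0/L1/L2 = G/C/- → run G
t=5: L0/L1/L2 = G/C/- → run G
t=6: L0/L1/L2 = G/C/- → run G
t=7: L0/L1/L2 = G/C/- → run G
t=8: L0/L1/L2 = -/CG/- → run C
t=9: L0/L1/L2 = -/CG/- → run C
t=10: L0/L1/L2 = -/CG/- → run C
t=11: L0/L1/L2 = -/G/- → run G
t=12: (idle)
t=13: (idle)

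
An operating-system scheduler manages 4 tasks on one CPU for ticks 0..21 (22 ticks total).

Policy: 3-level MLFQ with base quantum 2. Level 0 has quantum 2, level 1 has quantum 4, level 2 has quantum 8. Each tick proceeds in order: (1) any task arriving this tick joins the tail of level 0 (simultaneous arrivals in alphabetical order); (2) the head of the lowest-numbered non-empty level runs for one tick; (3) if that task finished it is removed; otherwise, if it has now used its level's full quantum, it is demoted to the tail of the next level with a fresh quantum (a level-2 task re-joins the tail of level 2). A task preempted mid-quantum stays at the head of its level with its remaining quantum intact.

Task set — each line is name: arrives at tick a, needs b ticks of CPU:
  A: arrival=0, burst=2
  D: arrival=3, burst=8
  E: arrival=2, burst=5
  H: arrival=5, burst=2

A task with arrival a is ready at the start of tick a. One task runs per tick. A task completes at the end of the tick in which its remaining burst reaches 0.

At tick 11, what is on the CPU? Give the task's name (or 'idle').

running at tick 11 = D

t=0: L0/L1/L2 = A/-/- → run A
t=1: L0/L1/L2 = A/-/- → run A
t=2: L0/L1/L2 = E/-/- → run E
t=3: L0/L1/L2 = ED/-/- → run E
t=4: L0/L1/L2 = D/E/- → run D
t=5: L0/L1/L2 = DH/E/- → run D
t=6: L0/L1/L2 = H/ED/- → run H
t=7: L0/L1/L2 = H/ED/- → run H
t=8: L0/L1/L2 = -/ED/- → run E
t=9: L0/L1/L2 = -/ED/- → run E
t=10: L0/L1/L2 = -/ED/- → run E
t=11: L0/L1/L2 = -/D/- → run D
t=12: L0/L1/L2 = -/D/- → run D
t=13: L0/L1/L2 = -/D/- → run D
t=14: L0/L1/L2 = -/D/- → run D
t=15: L0/L1/L2 = -/-/D → run D
t=16: L0/L1/L2 = -/-/D → run D
t=17: (idle)
t=18: (idle)
t=19: (idle)
t=20: (idle)
t=21: (idle)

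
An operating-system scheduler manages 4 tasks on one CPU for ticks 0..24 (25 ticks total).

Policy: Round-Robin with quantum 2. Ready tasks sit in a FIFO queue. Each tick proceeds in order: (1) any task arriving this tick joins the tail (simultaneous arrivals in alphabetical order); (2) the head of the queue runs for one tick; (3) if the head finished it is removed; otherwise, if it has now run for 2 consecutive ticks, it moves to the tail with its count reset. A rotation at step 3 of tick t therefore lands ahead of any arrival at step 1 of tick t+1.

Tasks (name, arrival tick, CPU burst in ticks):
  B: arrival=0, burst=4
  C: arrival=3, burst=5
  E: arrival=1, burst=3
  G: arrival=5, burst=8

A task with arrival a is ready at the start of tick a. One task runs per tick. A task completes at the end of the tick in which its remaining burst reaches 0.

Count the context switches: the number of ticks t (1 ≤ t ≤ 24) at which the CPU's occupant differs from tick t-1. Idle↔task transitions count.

context switches = 10

t=0: queue=[B] q_used=0 → run B
t=1: queue=[B,E] q_used=1 → run B
t=2: queue=[E,B] q_used=0 → run E
t=3: queue=[E,B,C] q_used=1 → run E
t=4: queue=[B,C,E] q_used=0 → run B
t=5: queue=[B,C,E,G] q_used=1 → run B
t=6: queue=[C,E,G] q_used=0 → run C
t=7: queue=[C,E,G] q_used=1 → run C
t=8: queue=[E,G,C] q_used=0 → run E
t=9: queue=[G,C] q_used=0 → run G
t=10: queue=[G,C] q_used=1 → run G
t=11: queue=[C,G] q_used=0 → run C
t=12: queue=[C,G] q_used=1 → run C
t=13: queue=[G,C] q_used=0 → run G
t=14: queue=[G,C] q_used=1 → run G
t=15: queue=[C,G] q_used=0 → run C
t=16: queue=[G] q_used=0 → run G
t=17: queue=[G] q_used=1 → run G
t=18: queue=[G] q_used=0 → run G
t=19: queue=[G] q_used=1 → run G
t=20: (idle)
t=21: (idle)
t=22: (idle)
t=23: (idle)
t=24: (idle)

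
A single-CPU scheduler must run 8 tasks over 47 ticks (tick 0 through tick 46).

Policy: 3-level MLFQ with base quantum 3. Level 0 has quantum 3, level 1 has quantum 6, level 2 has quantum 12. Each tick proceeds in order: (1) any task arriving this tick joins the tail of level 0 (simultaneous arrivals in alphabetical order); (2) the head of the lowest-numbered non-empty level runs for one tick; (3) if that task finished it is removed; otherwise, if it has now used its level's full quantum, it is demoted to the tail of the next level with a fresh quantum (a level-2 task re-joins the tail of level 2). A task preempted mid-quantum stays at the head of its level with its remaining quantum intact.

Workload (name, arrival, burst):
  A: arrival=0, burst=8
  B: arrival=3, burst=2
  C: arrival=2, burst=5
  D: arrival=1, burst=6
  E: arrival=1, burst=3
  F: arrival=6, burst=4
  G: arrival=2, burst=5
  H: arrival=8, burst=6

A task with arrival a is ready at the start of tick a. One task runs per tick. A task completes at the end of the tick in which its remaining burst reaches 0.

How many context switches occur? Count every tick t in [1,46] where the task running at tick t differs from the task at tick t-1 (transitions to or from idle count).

t=0: L0/L1/L2 = A/-/- → run A
t=1: L0/L1/L2 = ADE/-/- → run A
t=2: L0/L1/L2 = ADECG/-/- → run A
t=3: L0/L1/L2 = DECGB/A/- → run D
t=4: L0/L1/L2 = DECGB/A/- → run D
t=5: L0/L1/L2 = DECGB/A/- → run D
t=6: L0/L1/L2 = ECGBF/AD/- → run E
t=7: L0/L1/L2 = ECGBF/AD/- → run E
t=8: L0/L1/L2 = ECGBFH/AD/- → run E
t=9: L0/L1/L2 = CGBFH/AD/- → run C
t=10: L0/L1/L2 = CGBFH/AD/- → run C
t=11: L0/L1/L2 = CGBFH/AD/- → run C
t=12: L0/L1/L2 = GBFH/ADC/- → run G
t=13: L0/L1/L2 = GBFH/ADC/- → run G
t=14: L0/L1/L2 = GBFH/ADC/- → run G
t=15: L0/L1/L2 = BFH/ADCG/- → run B
t=16: L0/L1/L2 = BFH/ADCG/- → run B
t=17: L0/L1/L2 = FH/ADCG/- → run F
t=18: L0/L1/L2 = FH/ADCG/- → run F
t=19: L0/L1/L2 = FH/ADCG/- → run F
t=20: L0/L1/L2 = H/ADCGF/- → run H
t=21: L0/L1/L2 = H/ADCGF/- → run H
t=22: L0/L1/L2 = H/ADCGF/- → run H
t=23: L0/L1/L2 = -/ADCGFH/- → run A
t=24: L0/L1/L2 = -/ADCGFH/- → run A
t=25: L0/L1/L2 = -/ADCGFH/- → run A
t=26: L0/L1/L2 = -/ADCGFH/- → run A
t=27: L0/L1/L2 = -/ADCGFH/- → run A
t=28: L0/L1/L2 = -/DCGFH/- → run D
t=29: L0/L1/L2 = -/DCGFH/- → run D
t=30: L0/L1/L2 = -/DCGFH/- → run D
t=31: L0/L1/L2 = -/CGFH/- → run C
t=32: L0/L1/L2 = -/CGFH/- → run C
t=33: L0/L1/L2 = -/GFH/- → run G
t=34: L0/L1/L2 = -/GFH/- → run G
t=35: L0/L1/L2 = -/FH/- → run F
t=36: L0/L1/L2 = -/H/- → run H
t=37: L0/L1/L2 = -/H/- → run H
t=38: L0/L1/L2 = -/H/- → run H
t=39: (idle)
t=40: (idle)
t=41: (idle)
t=42: (idle)
t=43: (idle)
t=44: (idle)
t=45: (idle)
t=46: (idle)

context switches = 14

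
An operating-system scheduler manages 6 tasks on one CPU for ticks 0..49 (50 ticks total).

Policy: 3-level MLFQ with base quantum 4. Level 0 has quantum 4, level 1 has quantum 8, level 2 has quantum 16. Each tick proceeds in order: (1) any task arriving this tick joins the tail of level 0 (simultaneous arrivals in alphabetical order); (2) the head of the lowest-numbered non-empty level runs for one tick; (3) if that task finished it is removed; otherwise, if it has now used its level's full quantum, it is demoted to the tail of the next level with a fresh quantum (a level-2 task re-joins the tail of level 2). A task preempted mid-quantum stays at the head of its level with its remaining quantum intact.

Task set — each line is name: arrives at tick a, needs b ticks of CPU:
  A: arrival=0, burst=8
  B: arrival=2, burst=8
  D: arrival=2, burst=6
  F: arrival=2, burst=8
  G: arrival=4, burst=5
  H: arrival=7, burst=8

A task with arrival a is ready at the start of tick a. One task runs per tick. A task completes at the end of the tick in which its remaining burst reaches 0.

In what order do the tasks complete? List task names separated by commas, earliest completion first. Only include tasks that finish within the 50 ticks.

t=0: L0/L1/L2 = A/-/- → run A
t=1: L0/L1/L2 = A/-/- → run A
t=2: L0/L1/L2 = ABDF/-/- → run A
t=3: L0/L1/L2 = ABDF/-/- → run A
t=4: L0/L1/L2 = BDFG/A/- → run B
t=5: L0/L1/L2 = BDFG/A/- → run B
t=6: L0/L1/L2 = BDFG/A/- → run B
t=7: L0/L1/L2 = BDFGH/A/- → run B
t=8: L0/L1/L2 = DFGH/AB/- → run D
t=9: L0/L1/L2 = DFGH/AB/- → run D
t=10: L0/L1/L2 = DFGH/AB/- → run D
t=11: L0/L1/L2 = DFGH/AB/- → run D
t=12: L0/L1/L2 = FGH/ABD/- → run F
t=13: L0/L1/L2 = FGH/ABD/- → run F
t=14: L0/L1/L2 = FGH/ABD/- → run F
t=15: L0/L1/L2 = FGH/ABD/- → run F
t=16: L0/L1/L2 = GH/ABDF/- → run G
t=17: L0/L1/L2 = GH/ABDF/- → run G
t=18: L0/L1/L2 = GH/ABDF/- → run G
t=19: L0/L1/L2 = GH/ABDF/- → run G
t=20: L0/L1/L2 = H/ABDFG/- → run H
t=21: L0/L1/L2 = H/ABDFG/- → run H
t=22: L0/L1/L2 = H/ABDFG/- → run H
t=23: L0/L1/L2 = H/ABDFG/- → run H
t=24: L0/L1/L2 = -/ABDFGH/- → run A
t=25: L0/L1/L2 = -/ABDFGH/- → run A
t=26: L0/L1/L2 = -/ABDFGH/- → run A
t=27: L0/L1/L2 = -/ABDFGH/- → run A
t=28: L0/L1/L2 = -/BDFGH/- → run B
t=29: L0/L1/L2 = -/BDFGH/- → run B
t=30: L0/L1/L2 = -/BDFGH/- → run B
t=31: L0/L1/L2 = -/BDFGH/- → run B
t=32: L0/L1/L2 = -/DFGH/- → run D
t=33: L0/L1/L2 = -/DFGH/- → run D
t=34: L0/L1/L2 = -/FGH/- → run F
t=35: L0/L1/L2 = -/FGH/- → run F
t=36: L0/L1/L2 = -/FGH/- → run F
t=37: L0/L1/L2 = -/FGH/- → run F
t=38: L0/L1/L2 = -/GH/- → run G
t=39: L0/L1/L2 = -/H/- → run H
t=40: L0/L1/L2 = -/H/- → run H
t=41: L0/L1/L2 = -/H/- → run H
t=42: L0/L1/L2 = -/H/- → run H
t=43: (idle)
t=44: (idle)
t=45: (idle)
t=46: (idle)
t=47: (idle)
t=48: (idle)
t=49: (idle)

completion order = A, B, D, F, G, H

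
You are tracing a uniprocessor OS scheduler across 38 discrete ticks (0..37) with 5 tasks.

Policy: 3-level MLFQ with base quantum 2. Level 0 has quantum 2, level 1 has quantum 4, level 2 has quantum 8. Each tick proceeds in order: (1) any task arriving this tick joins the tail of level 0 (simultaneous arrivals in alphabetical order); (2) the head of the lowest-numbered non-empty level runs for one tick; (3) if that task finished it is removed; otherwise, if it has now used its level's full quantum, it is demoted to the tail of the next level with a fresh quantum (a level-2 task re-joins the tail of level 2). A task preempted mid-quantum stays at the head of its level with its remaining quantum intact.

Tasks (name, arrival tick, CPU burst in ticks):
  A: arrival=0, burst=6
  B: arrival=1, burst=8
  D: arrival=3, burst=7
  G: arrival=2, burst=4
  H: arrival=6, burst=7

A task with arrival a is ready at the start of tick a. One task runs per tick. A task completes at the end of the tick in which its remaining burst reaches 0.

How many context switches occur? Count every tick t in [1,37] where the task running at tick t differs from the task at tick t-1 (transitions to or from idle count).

context switches = 13

t=0: L0/L1/L2 = A/-/- → run A
t=1: L0/L1/L2 = AB/-/- → run A
t=2: L0/L1/L2 = BG/A/- → run B
t=3: L0/L1/L2 = BGD/A/- → run B
t=4: L0/L1/L2 = GD/AB/- → run G
t=5: L0/L1/L2 = GD/AB/- → run G
t=6: L0/L1/L2 = DH/ABG/- → run D
t=7: L0/L1/L2 = DH/ABG/- → run D
t=8: L0/L1/L2 = H/ABGD/- → run H
t=9: L0/L1/L2 = H/ABGD/- → run H
t=10: L0/L1/L2 = -/ABGDH/- → run A
t=11: L0/L1/L2 = -/ABGDH/- → run A
t=12: L0/L1/L2 = -/ABGDH/- → run A
t=13: L0/L1/L2 = -/ABGDH/- → run A
t=14: L0/L1/L2 = -/BGDH/- → run B
t=15: L0/L1/L2 = -/BGDH/- → run B
t=16: L0/L1/L2 = -/BGDH/- → run B
t=17: L0/L1/L2 = -/BGDH/- → run B
t=18: L0/L1/L2 = -/GDH/B → run G
t=19: L0/L1/L2 = -/GDH/B → run G
t=20: L0/L1/L2 = -/DH/B → run D
t=21: L0/L1/L2 = -/DH/B → run D
t=22: L0/L1/L2 = -/DH/B → run D
t=23: L0/L1/L2 = -/DH/B → run D
t=24: L0/L1/L2 = -/H/BD → run H
t=25: L0/L1/L2 = -/H/BD → run H
t=26: L0/L1/L2 = -/H/BD → run H
t=27: L0/L1/L2 = -/H/BD → run H
t=28: L0/L1/L2 = -/-/BDH → run B
t=29: L0/L1/L2 = -/-/BDH → run B
t=30: L0/L1/L2 = -/-/DH → run D
t=31: L0/L1/L2 = -/-/H → run H
t=32: (idle)
t=33: (idle)
t=34: (idle)
t=35: (idle)
t=36: (idle)
t=37: (idle)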